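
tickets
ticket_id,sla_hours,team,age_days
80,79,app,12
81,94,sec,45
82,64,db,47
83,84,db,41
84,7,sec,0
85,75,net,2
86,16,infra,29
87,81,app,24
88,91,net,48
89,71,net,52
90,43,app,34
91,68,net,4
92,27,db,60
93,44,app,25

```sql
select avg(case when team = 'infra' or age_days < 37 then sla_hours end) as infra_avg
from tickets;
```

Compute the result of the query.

ticket_id=80: ✓ → 79
ticket_id=81: ✗
ticket_id=82: ✗
ticket_id=83: ✗
ticket_id=84: ✓ → 7
ticket_id=85: ✓ → 75
ticket_id=86: ✓ → 16
ticket_id=87: ✓ → 81
ticket_id=88: ✗
ticket_id=89: ✗
ticket_id=90: ✓ → 43
ticket_id=91: ✓ → 68
ticket_id=92: ✗
ticket_id=93: ✓ → 44
infra_avg = (79 + 7 + 75 + 16 + 81 + 43 + 68 + 44) / 8 = 51.625

51.625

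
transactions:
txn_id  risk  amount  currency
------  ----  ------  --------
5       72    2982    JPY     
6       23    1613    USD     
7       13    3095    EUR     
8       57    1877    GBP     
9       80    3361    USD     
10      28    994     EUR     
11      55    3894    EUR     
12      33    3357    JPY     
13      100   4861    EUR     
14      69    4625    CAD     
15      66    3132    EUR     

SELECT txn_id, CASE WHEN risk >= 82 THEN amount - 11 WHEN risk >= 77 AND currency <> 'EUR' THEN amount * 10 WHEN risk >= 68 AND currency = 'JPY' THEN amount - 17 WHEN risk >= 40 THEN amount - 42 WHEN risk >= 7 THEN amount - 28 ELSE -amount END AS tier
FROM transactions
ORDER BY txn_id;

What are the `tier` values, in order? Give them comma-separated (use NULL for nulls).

2965, 1585, 3067, 1835, 33610, 966, 3852, 3329, 4850, 4583, 3090

txn_id=5: risk >= 68 AND currency = 'JPY' → 2965
txn_id=6: risk >= 7 → 1585
txn_id=7: risk >= 7 → 3067
txn_id=8: risk >= 40 → 1835
txn_id=9: risk >= 77 AND currency <> 'EUR' → 33610
txn_id=10: risk >= 7 → 966
txn_id=11: risk >= 40 → 3852
txn_id=12: risk >= 7 → 3329
txn_id=13: risk >= 82 → 4850
txn_id=14: risk >= 40 → 4583
txn_id=15: risk >= 40 → 3090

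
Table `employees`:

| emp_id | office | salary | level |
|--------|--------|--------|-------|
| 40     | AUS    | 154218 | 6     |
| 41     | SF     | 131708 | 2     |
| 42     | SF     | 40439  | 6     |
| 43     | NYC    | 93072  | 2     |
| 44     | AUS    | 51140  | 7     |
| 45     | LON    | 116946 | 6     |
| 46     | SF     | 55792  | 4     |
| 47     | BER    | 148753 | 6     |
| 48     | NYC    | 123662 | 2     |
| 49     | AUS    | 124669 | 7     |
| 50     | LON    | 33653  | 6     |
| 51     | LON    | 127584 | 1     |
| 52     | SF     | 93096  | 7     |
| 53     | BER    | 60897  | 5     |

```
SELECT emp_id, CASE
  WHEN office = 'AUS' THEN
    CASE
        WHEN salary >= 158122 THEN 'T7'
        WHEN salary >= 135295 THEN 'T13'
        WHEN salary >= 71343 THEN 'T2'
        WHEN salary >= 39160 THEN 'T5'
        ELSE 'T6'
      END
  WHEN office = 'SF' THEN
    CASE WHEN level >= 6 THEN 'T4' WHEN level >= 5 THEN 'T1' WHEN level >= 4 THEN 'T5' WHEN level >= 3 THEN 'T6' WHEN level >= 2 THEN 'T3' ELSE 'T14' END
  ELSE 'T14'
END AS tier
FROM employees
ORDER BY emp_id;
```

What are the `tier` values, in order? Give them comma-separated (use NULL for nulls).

T13, T3, T4, T14, T5, T14, T5, T14, T14, T2, T14, T14, T4, T14

emp_id=40: office='AUS' → inner[salary >= 135295] → T13
emp_id=41: office='SF' → inner[level >= 2] → T3
emp_id=42: office='SF' → inner[level >= 6] → T4
emp_id=43: office='NYC' → outer ELSE → T14
emp_id=44: office='AUS' → inner[salary >= 39160] → T5
emp_id=45: office='LON' → outer ELSE → T14
emp_id=46: office='SF' → inner[level >= 4] → T5
emp_id=47: office='BER' → outer ELSE → T14
emp_id=48: office='NYC' → outer ELSE → T14
emp_id=49: office='AUS' → inner[salary >= 71343] → T2
emp_id=50: office='LON' → outer ELSE → T14
emp_id=51: office='LON' → outer ELSE → T14
emp_id=52: office='SF' → inner[level >= 6] → T4
emp_id=53: office='BER' → outer ELSE → T14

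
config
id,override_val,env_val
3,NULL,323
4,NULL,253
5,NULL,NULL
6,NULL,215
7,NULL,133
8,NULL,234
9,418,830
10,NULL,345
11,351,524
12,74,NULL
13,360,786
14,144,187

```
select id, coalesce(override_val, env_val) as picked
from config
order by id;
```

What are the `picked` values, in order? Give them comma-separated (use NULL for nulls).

id=3: override_val=NULL, env_val=323 → 323
id=4: override_val=NULL, env_val=253 → 253
id=5: override_val=NULL, env_val=NULL (all NULL) → NULL
id=6: override_val=NULL, env_val=215 → 215
id=7: override_val=NULL, env_val=133 → 133
id=8: override_val=NULL, env_val=234 → 234
id=9: override_val=418 → 418
id=10: override_val=NULL, env_val=345 → 345
id=11: override_val=351 → 351
id=12: override_val=74 → 74
id=13: override_val=360 → 360
id=14: override_val=144 → 144

323, 253, NULL, 215, 133, 234, 418, 345, 351, 74, 360, 144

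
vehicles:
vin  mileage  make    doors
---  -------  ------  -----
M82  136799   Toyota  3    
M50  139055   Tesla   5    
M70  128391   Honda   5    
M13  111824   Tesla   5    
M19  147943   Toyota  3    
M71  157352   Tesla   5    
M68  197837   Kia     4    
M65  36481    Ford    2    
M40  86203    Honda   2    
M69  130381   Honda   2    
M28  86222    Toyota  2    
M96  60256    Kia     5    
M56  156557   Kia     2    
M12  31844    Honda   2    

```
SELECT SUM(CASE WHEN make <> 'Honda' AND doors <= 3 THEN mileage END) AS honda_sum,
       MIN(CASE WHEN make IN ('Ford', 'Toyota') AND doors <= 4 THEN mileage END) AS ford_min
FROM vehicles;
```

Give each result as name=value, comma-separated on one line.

honda_sum=564002, ford_min=36481

[honda_sum: make <> 'Honda' AND doors <= 3]
vin=M82: ✓ → 136799
vin=M50: ✗
vin=M70: ✗
vin=M13: ✗
vin=M19: ✓ → 147943
vin=M71: ✗
vin=M68: ✗
vin=M65: ✓ → 36481
vin=M40: ✗
vin=M69: ✗
vin=M28: ✓ → 86222
vin=M96: ✗
vin=M56: ✓ → 156557
vin=M12: ✗
honda_sum = 136799 + 147943 + 36481 + 86222 + 156557 = 564002
—
[ford_min: make IN ('Ford', 'Toyota') AND doors <= 4]
vin=M82: ✓ → 136799
vin=M50: ✗
vin=M70: ✗
vin=M13: ✗
vin=M19: ✓ → 147943
vin=M71: ✗
vin=M68: ✗
vin=M65: ✓ → 36481
vin=M40: ✗
vin=M69: ✗
vin=M28: ✓ → 86222
vin=M96: ✗
vin=M56: ✗
vin=M12: ✗
ford_min = MIN(136799, 147943, 36481, 86222) = 36481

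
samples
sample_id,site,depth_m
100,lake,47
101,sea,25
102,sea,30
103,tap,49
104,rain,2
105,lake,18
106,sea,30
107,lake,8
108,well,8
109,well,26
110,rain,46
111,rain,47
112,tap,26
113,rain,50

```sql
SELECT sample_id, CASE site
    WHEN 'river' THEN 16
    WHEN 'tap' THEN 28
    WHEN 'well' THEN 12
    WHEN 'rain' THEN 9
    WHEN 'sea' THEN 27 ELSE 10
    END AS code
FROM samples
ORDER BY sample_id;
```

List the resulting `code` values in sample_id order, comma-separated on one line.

10, 27, 27, 28, 9, 10, 27, 10, 12, 12, 9, 9, 28, 9

sample_id=100: ELSE → 10
sample_id=101: site='sea' → 27
sample_id=102: site='sea' → 27
sample_id=103: site='tap' → 28
sample_id=104: site='rain' → 9
sample_id=105: ELSE → 10
sample_id=106: site='sea' → 27
sample_id=107: ELSE → 10
sample_id=108: site='well' → 12
sample_id=109: site='well' → 12
sample_id=110: site='rain' → 9
sample_id=111: site='rain' → 9
sample_id=112: site='tap' → 28
sample_id=113: site='rain' → 9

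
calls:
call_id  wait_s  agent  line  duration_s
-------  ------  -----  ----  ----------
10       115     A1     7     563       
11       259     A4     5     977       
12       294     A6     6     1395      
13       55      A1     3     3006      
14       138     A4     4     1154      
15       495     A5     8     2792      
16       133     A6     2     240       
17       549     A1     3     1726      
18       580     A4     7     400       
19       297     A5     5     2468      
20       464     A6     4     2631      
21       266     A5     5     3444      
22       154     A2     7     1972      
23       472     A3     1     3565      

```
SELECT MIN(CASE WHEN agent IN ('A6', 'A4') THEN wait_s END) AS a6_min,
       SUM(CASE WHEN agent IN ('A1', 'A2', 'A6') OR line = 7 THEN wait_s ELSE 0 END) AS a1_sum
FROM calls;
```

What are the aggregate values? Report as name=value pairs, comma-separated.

[a6_min: agent IN ('A6', 'A4')]
call_id=10: ✗
call_id=11: ✓ → 259
call_id=12: ✓ → 294
call_id=13: ✗
call_id=14: ✓ → 138
call_id=15: ✗
call_id=16: ✓ → 133
call_id=17: ✗
call_id=18: ✓ → 580
call_id=19: ✗
call_id=20: ✓ → 464
call_id=21: ✗
call_id=22: ✗
call_id=23: ✗
a6_min = MIN(259, 294, 138, 133, 580, 464) = 133
—
[a1_sum: agent IN ('A1', 'A2', 'A6') OR line = 7]
call_id=10: ✓ → 115
call_id=11: ✗
call_id=12: ✓ → 294
call_id=13: ✓ → 55
call_id=14: ✗
call_id=15: ✗
call_id=16: ✓ → 133
call_id=17: ✓ → 549
call_id=18: ✓ → 580
call_id=19: ✗
call_id=20: ✓ → 464
call_id=21: ✗
call_id=22: ✓ → 154
call_id=23: ✗
a1_sum = 115 + 294 + 55 + 133 + 549 + 580 + 464 + 154 = 2344

a6_min=133, a1_sum=2344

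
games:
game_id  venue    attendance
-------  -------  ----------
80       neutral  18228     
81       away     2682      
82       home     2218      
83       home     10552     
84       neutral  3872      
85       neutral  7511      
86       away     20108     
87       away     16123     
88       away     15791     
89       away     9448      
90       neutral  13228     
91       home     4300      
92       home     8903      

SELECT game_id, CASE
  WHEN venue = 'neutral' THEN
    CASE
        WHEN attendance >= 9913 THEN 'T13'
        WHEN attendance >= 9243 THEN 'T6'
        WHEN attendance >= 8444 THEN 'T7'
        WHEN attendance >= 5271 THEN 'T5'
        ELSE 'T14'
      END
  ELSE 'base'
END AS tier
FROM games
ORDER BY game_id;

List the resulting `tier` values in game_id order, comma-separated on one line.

game_id=80: venue='neutral' → inner[attendance >= 9913] → T13
game_id=81: venue='away' → outer ELSE → base
game_id=82: venue='home' → outer ELSE → base
game_id=83: venue='home' → outer ELSE → base
game_id=84: venue='neutral' → inner[ELSE] → T14
game_id=85: venue='neutral' → inner[attendance >= 5271] → T5
game_id=86: venue='away' → outer ELSE → base
game_id=87: venue='away' → outer ELSE → base
game_id=88: venue='away' → outer ELSE → base
game_id=89: venue='away' → outer ELSE → base
game_id=90: venue='neutral' → inner[attendance >= 9913] → T13
game_id=91: venue='home' → outer ELSE → base
game_id=92: venue='home' → outer ELSE → base

T13, base, base, base, T14, T5, base, base, base, base, T13, base, base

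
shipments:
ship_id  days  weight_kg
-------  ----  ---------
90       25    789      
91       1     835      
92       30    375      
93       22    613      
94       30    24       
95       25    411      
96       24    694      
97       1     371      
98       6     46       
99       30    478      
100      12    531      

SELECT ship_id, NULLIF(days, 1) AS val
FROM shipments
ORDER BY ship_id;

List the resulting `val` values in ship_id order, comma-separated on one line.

25, NULL, 30, 22, 30, 25, 24, NULL, 6, 30, 12

ship_id=90: days=25 vs 1: differ → 25
ship_id=91: days=1 vs 1: equal → NULL
ship_id=92: days=30 vs 1: differ → 30
ship_id=93: days=22 vs 1: differ → 22
ship_id=94: days=30 vs 1: differ → 30
ship_id=95: days=25 vs 1: differ → 25
ship_id=96: days=24 vs 1: differ → 24
ship_id=97: days=1 vs 1: equal → NULL
ship_id=98: days=6 vs 1: differ → 6
ship_id=99: days=30 vs 1: differ → 30
ship_id=100: days=12 vs 1: differ → 12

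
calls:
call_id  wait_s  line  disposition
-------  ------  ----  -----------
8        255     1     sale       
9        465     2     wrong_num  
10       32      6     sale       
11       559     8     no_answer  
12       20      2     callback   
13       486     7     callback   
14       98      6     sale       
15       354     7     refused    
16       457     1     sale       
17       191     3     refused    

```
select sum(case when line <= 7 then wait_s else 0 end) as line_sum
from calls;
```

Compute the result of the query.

2358

call_id=8: ✓ → 255
call_id=9: ✓ → 465
call_id=10: ✓ → 32
call_id=11: ✗
call_id=12: ✓ → 20
call_id=13: ✓ → 486
call_id=14: ✓ → 98
call_id=15: ✓ → 354
call_id=16: ✓ → 457
call_id=17: ✓ → 191
line_sum = 255 + 465 + 32 + 20 + 486 + 98 + 354 + 457 + 191 = 2358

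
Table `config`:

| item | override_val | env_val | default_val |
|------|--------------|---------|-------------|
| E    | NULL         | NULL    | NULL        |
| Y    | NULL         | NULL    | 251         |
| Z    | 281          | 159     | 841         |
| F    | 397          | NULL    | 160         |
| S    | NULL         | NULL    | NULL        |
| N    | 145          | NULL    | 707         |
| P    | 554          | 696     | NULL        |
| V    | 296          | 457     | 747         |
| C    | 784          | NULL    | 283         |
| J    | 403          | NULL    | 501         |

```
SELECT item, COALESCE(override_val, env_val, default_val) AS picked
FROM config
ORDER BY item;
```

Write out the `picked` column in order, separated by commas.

784, NULL, 397, 403, 145, 554, NULL, 296, 251, 281

item=C: override_val=784 → 784
item=E: override_val=NULL, env_val=NULL, default_val=NULL (all NULL) → NULL
item=F: override_val=397 → 397
item=J: override_val=403 → 403
item=N: override_val=145 → 145
item=P: override_val=554 → 554
item=S: override_val=NULL, env_val=NULL, default_val=NULL (all NULL) → NULL
item=V: override_val=296 → 296
item=Y: override_val=NULL, env_val=NULL, default_val=251 → 251
item=Z: override_val=281 → 281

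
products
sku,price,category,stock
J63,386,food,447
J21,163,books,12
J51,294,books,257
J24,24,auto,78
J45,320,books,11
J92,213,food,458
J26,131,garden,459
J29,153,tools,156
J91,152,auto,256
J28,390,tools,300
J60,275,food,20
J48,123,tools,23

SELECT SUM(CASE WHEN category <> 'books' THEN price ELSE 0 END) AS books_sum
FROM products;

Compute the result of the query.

1847

sku=J63: ✓ → 386
sku=J21: ✗
sku=J51: ✗
sku=J24: ✓ → 24
sku=J45: ✗
sku=J92: ✓ → 213
sku=J26: ✓ → 131
sku=J29: ✓ → 153
sku=J91: ✓ → 152
sku=J28: ✓ → 390
sku=J60: ✓ → 275
sku=J48: ✓ → 123
books_sum = 386 + 24 + 213 + 131 + 153 + 152 + 390 + 275 + 123 = 1847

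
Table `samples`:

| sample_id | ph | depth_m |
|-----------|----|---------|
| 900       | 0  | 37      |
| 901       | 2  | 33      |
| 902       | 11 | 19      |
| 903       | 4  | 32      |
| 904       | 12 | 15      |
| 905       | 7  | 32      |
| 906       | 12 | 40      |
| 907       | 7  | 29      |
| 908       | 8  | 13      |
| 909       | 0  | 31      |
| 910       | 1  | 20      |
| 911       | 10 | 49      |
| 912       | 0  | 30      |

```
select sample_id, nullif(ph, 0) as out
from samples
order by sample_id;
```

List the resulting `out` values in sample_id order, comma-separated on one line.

sample_id=900: ph=0 vs 0: equal → NULL
sample_id=901: ph=2 vs 0: differ → 2
sample_id=902: ph=11 vs 0: differ → 11
sample_id=903: ph=4 vs 0: differ → 4
sample_id=904: ph=12 vs 0: differ → 12
sample_id=905: ph=7 vs 0: differ → 7
sample_id=906: ph=12 vs 0: differ → 12
sample_id=907: ph=7 vs 0: differ → 7
sample_id=908: ph=8 vs 0: differ → 8
sample_id=909: ph=0 vs 0: equal → NULL
sample_id=910: ph=1 vs 0: differ → 1
sample_id=911: ph=10 vs 0: differ → 10
sample_id=912: ph=0 vs 0: equal → NULL

NULL, 2, 11, 4, 12, 7, 12, 7, 8, NULL, 1, 10, NULL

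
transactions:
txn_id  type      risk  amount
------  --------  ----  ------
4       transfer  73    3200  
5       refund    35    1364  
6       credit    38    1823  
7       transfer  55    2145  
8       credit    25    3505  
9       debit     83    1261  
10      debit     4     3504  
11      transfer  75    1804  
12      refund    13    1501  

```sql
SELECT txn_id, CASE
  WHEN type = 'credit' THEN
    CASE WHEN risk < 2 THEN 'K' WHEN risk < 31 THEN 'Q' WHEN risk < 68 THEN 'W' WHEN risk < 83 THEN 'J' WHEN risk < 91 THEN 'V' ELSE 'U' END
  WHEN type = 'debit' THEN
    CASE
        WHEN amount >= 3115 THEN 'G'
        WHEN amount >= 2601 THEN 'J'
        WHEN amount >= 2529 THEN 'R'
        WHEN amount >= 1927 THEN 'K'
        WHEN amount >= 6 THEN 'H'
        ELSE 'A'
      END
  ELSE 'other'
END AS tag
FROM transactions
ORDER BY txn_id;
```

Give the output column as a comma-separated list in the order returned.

txn_id=4: type='transfer' → outer ELSE → other
txn_id=5: type='refund' → outer ELSE → other
txn_id=6: type='credit' → inner[risk < 68] → W
txn_id=7: type='transfer' → outer ELSE → other
txn_id=8: type='credit' → inner[risk < 31] → Q
txn_id=9: type='debit' → inner[amount >= 6] → H
txn_id=10: type='debit' → inner[amount >= 3115] → G
txn_id=11: type='transfer' → outer ELSE → other
txn_id=12: type='refund' → outer ELSE → other

other, other, W, other, Q, H, G, other, other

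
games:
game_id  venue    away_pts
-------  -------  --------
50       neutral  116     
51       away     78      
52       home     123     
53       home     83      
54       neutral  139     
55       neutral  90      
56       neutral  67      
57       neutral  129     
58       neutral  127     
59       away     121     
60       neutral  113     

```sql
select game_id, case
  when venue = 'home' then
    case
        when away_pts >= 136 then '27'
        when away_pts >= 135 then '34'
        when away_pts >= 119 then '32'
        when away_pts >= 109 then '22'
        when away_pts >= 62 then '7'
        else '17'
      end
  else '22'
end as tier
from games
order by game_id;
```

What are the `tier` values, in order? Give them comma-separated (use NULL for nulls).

22, 22, 32, 7, 22, 22, 22, 22, 22, 22, 22

game_id=50: venue='neutral' → outer ELSE → 22
game_id=51: venue='away' → outer ELSE → 22
game_id=52: venue='home' → inner[away_pts >= 119] → 32
game_id=53: venue='home' → inner[away_pts >= 62] → 7
game_id=54: venue='neutral' → outer ELSE → 22
game_id=55: venue='neutral' → outer ELSE → 22
game_id=56: venue='neutral' → outer ELSE → 22
game_id=57: venue='neutral' → outer ELSE → 22
game_id=58: venue='neutral' → outer ELSE → 22
game_id=59: venue='away' → outer ELSE → 22
game_id=60: venue='neutral' → outer ELSE → 22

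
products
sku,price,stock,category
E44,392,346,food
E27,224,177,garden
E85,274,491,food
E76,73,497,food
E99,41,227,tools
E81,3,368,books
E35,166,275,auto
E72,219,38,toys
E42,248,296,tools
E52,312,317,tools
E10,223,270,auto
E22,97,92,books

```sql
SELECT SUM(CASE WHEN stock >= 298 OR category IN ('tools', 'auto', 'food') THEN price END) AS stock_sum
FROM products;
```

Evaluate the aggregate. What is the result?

1732

sku=E44: ✓ → 392
sku=E27: ✗
sku=E85: ✓ → 274
sku=E76: ✓ → 73
sku=E99: ✓ → 41
sku=E81: ✓ → 3
sku=E35: ✓ → 166
sku=E72: ✗
sku=E42: ✓ → 248
sku=E52: ✓ → 312
sku=E10: ✓ → 223
sku=E22: ✗
stock_sum = 392 + 274 + 73 + 41 + 3 + 166 + 248 + 312 + 223 = 1732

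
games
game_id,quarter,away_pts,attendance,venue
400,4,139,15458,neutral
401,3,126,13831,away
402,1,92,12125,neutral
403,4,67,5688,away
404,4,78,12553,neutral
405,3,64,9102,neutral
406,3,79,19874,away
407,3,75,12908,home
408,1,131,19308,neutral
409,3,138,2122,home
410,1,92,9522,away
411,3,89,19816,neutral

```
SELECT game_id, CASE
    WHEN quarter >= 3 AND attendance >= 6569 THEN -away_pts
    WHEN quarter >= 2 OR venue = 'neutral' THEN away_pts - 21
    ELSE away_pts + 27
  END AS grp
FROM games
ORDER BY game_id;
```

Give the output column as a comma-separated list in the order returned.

game_id=400: quarter >= 3 AND attendance >= 6569 → -139
game_id=401: quarter >= 3 AND attendance >= 6569 → -126
game_id=402: quarter >= 2 OR venue = 'neutral' → 71
game_id=403: quarter >= 2 OR venue = 'neutral' → 46
game_id=404: quarter >= 3 AND attendance >= 6569 → -78
game_id=405: quarter >= 3 AND attendance >= 6569 → -64
game_id=406: quarter >= 3 AND attendance >= 6569 → -79
game_id=407: quarter >= 3 AND attendance >= 6569 → -75
game_id=408: quarter >= 2 OR venue = 'neutral' → 110
game_id=409: quarter >= 2 OR venue = 'neutral' → 117
game_id=410: ELSE → 119
game_id=411: quarter >= 3 AND attendance >= 6569 → -89

-139, -126, 71, 46, -78, -64, -79, -75, 110, 117, 119, -89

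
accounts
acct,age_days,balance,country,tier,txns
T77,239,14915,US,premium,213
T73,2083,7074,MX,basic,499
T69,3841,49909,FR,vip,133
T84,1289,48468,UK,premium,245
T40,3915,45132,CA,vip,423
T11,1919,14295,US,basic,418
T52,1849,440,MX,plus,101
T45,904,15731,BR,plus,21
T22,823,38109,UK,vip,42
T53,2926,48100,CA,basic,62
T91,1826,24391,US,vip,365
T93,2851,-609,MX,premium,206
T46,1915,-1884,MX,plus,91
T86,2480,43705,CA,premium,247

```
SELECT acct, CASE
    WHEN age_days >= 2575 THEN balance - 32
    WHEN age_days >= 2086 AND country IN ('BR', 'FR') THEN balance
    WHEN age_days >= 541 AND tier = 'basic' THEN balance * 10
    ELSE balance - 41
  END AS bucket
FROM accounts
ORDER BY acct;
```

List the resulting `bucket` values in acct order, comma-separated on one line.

acct=T11: age_days >= 541 AND tier = 'basic' → 142950
acct=T22: ELSE → 38068
acct=T40: age_days >= 2575 → 45100
acct=T45: ELSE → 15690
acct=T46: ELSE → -1925
acct=T52: ELSE → 399
acct=T53: age_days >= 2575 → 48068
acct=T69: age_days >= 2575 → 49877
acct=T73: age_days >= 541 AND tier = 'basic' → 70740
acct=T77: ELSE → 14874
acct=T84: ELSE → 48427
acct=T86: ELSE → 43664
acct=T91: ELSE → 24350
acct=T93: age_days >= 2575 → -641

142950, 38068, 45100, 15690, -1925, 399, 48068, 49877, 70740, 14874, 48427, 43664, 24350, -641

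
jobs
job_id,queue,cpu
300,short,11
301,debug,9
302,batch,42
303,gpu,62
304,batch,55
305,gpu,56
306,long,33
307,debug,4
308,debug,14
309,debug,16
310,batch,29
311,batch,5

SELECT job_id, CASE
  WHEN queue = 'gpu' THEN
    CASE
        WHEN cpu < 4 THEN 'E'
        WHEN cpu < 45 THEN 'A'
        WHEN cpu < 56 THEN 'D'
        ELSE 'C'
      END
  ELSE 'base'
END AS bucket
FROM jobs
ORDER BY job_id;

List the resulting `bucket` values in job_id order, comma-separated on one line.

base, base, base, C, base, C, base, base, base, base, base, base

job_id=300: queue='short' → outer ELSE → base
job_id=301: queue='debug' → outer ELSE → base
job_id=302: queue='batch' → outer ELSE → base
job_id=303: queue='gpu' → inner[ELSE] → C
job_id=304: queue='batch' → outer ELSE → base
job_id=305: queue='gpu' → inner[ELSE] → C
job_id=306: queue='long' → outer ELSE → base
job_id=307: queue='debug' → outer ELSE → base
job_id=308: queue='debug' → outer ELSE → base
job_id=309: queue='debug' → outer ELSE → base
job_id=310: queue='batch' → outer ELSE → base
job_id=311: queue='batch' → outer ELSE → base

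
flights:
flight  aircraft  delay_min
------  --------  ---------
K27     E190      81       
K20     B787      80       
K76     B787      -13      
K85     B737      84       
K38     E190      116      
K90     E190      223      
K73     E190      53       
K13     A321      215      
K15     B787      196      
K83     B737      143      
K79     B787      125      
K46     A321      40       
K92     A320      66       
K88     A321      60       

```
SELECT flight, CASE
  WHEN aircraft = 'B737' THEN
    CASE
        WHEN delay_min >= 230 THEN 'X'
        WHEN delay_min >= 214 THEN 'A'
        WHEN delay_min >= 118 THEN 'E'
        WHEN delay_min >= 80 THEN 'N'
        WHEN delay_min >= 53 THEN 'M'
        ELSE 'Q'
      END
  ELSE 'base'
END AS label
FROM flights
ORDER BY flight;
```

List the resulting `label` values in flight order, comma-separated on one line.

flight=K13: aircraft='A321' → outer ELSE → base
flight=K15: aircraft='B787' → outer ELSE → base
flight=K20: aircraft='B787' → outer ELSE → base
flight=K27: aircraft='E190' → outer ELSE → base
flight=K38: aircraft='E190' → outer ELSE → base
flight=K46: aircraft='A321' → outer ELSE → base
flight=K73: aircraft='E190' → outer ELSE → base
flight=K76: aircraft='B787' → outer ELSE → base
flight=K79: aircraft='B787' → outer ELSE → base
flight=K83: aircraft='B737' → inner[delay_min >= 118] → E
flight=K85: aircraft='B737' → inner[delay_min >= 80] → N
flight=K88: aircraft='A321' → outer ELSE → base
flight=K90: aircraft='E190' → outer ELSE → base
flight=K92: aircraft='A320' → outer ELSE → base

base, base, base, base, base, base, base, base, base, E, N, base, base, base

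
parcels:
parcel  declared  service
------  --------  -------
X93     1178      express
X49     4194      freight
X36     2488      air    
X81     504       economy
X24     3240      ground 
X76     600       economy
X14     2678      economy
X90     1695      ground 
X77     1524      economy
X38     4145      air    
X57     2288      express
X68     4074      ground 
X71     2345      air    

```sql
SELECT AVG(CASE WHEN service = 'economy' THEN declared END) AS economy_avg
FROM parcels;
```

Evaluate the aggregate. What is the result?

1326.5

parcel=X93: ✗
parcel=X49: ✗
parcel=X36: ✗
parcel=X81: ✓ → 504
parcel=X24: ✗
parcel=X76: ✓ → 600
parcel=X14: ✓ → 2678
parcel=X90: ✗
parcel=X77: ✓ → 1524
parcel=X38: ✗
parcel=X57: ✗
parcel=X68: ✗
parcel=X71: ✗
economy_avg = (504 + 600 + 2678 + 1524) / 4 = 1326.5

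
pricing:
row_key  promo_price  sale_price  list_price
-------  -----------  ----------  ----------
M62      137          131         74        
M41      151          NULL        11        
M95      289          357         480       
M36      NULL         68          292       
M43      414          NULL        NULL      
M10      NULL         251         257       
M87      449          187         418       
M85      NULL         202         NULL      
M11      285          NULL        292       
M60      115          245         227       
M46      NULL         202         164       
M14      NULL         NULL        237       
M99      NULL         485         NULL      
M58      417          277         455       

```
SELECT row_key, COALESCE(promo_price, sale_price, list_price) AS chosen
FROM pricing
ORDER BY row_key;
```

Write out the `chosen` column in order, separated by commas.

251, 285, 237, 68, 151, 414, 202, 417, 115, 137, 202, 449, 289, 485

row_key=M10: promo_price=NULL, sale_price=251 → 251
row_key=M11: promo_price=285 → 285
row_key=M14: promo_price=NULL, sale_price=NULL, list_price=237 → 237
row_key=M36: promo_price=NULL, sale_price=68 → 68
row_key=M41: promo_price=151 → 151
row_key=M43: promo_price=414 → 414
row_key=M46: promo_price=NULL, sale_price=202 → 202
row_key=M58: promo_price=417 → 417
row_key=M60: promo_price=115 → 115
row_key=M62: promo_price=137 → 137
row_key=M85: promo_price=NULL, sale_price=202 → 202
row_key=M87: promo_price=449 → 449
row_key=M95: promo_price=289 → 289
row_key=M99: promo_price=NULL, sale_price=485 → 485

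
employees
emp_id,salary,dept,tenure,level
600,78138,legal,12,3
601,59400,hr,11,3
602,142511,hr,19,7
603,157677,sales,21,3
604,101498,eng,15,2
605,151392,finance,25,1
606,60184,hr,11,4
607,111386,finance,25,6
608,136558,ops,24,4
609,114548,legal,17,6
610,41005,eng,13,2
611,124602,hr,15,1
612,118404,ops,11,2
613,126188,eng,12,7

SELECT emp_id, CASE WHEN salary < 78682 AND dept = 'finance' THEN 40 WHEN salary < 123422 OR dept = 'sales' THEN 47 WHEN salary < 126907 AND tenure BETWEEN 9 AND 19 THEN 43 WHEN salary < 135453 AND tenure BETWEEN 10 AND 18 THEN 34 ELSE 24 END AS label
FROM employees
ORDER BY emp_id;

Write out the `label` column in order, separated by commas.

47, 47, 24, 47, 47, 24, 47, 47, 24, 47, 47, 43, 47, 43

emp_id=600: salary < 123422 OR dept = 'sales' → 47
emp_id=601: salary < 123422 OR dept = 'sales' → 47
emp_id=602: ELSE → 24
emp_id=603: salary < 123422 OR dept = 'sales' → 47
emp_id=604: salary < 123422 OR dept = 'sales' → 47
emp_id=605: ELSE → 24
emp_id=606: salary < 123422 OR dept = 'sales' → 47
emp_id=607: salary < 123422 OR dept = 'sales' → 47
emp_id=608: ELSE → 24
emp_id=609: salary < 123422 OR dept = 'sales' → 47
emp_id=610: salary < 123422 OR dept = 'sales' → 47
emp_id=611: salary < 126907 AND tenure BETWEEN 9 AND 19 → 43
emp_id=612: salary < 123422 OR dept = 'sales' → 47
emp_id=613: salary < 126907 AND tenure BETWEEN 9 AND 19 → 43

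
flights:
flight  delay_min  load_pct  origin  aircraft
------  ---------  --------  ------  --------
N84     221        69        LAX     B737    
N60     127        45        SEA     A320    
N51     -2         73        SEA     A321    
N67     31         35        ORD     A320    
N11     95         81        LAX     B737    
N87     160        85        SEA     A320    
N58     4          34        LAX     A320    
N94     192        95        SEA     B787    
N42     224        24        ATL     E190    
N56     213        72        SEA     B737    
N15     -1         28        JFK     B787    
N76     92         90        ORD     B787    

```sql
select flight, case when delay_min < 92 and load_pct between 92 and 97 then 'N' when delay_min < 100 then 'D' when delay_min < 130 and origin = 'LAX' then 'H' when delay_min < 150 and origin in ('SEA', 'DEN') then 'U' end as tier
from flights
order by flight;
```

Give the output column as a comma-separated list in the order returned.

D, D, NULL, D, NULL, D, U, D, D, NULL, NULL, NULL

flight=N11: delay_min < 100 → D
flight=N15: delay_min < 100 → D
flight=N42: (no match → NULL) → NULL
flight=N51: delay_min < 100 → D
flight=N56: (no match → NULL) → NULL
flight=N58: delay_min < 100 → D
flight=N60: delay_min < 150 and origin in ('SEA', 'DEN') → U
flight=N67: delay_min < 100 → D
flight=N76: delay_min < 100 → D
flight=N84: (no match → NULL) → NULL
flight=N87: (no match → NULL) → NULL
flight=N94: (no match → NULL) → NULL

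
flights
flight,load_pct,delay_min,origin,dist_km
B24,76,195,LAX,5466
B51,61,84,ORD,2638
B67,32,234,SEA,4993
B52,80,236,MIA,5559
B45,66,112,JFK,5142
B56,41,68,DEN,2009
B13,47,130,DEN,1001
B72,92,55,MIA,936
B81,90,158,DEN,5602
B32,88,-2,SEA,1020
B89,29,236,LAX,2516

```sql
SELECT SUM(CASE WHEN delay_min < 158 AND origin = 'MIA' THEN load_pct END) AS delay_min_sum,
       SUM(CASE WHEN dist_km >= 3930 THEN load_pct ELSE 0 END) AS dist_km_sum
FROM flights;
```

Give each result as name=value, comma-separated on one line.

[delay_min_sum: delay_min < 158 AND origin = 'MIA']
flight=B24: ✗
flight=B51: ✗
flight=B67: ✗
flight=B52: ✗
flight=B45: ✗
flight=B56: ✗
flight=B13: ✗
flight=B72: ✓ → 92
flight=B81: ✗
flight=B32: ✗
flight=B89: ✗
delay_min_sum = 92
—
[dist_km_sum: dist_km >= 3930]
flight=B24: ✓ → 76
flight=B51: ✗
flight=B67: ✓ → 32
flight=B52: ✓ → 80
flight=B45: ✓ → 66
flight=B56: ✗
flight=B13: ✗
flight=B72: ✗
flight=B81: ✓ → 90
flight=B32: ✗
flight=B89: ✗
dist_km_sum = 76 + 32 + 80 + 66 + 90 = 344

delay_min_sum=92, dist_km_sum=344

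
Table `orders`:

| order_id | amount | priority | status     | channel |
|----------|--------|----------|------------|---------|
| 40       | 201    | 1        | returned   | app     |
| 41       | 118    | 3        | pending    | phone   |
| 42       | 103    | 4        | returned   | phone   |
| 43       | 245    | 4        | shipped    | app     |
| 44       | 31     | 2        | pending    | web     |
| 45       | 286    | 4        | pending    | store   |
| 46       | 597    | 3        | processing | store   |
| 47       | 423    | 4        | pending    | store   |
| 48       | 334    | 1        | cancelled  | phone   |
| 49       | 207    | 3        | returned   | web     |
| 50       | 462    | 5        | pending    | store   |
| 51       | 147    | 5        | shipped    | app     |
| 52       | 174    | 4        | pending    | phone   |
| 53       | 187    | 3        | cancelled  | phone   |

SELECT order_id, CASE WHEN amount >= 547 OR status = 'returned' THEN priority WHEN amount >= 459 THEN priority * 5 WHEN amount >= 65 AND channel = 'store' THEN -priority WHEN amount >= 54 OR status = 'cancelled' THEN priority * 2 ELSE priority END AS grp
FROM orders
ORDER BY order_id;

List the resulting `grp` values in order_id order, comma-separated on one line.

1, 6, 4, 8, 2, -4, 3, -4, 2, 3, 25, 10, 8, 6

order_id=40: amount >= 547 OR status = 'returned' → 1
order_id=41: amount >= 54 OR status = 'cancelled' → 6
order_id=42: amount >= 547 OR status = 'returned' → 4
order_id=43: amount >= 54 OR status = 'cancelled' → 8
order_id=44: ELSE → 2
order_id=45: amount >= 65 AND channel = 'store' → -4
order_id=46: amount >= 547 OR status = 'returned' → 3
order_id=47: amount >= 65 AND channel = 'store' → -4
order_id=48: amount >= 54 OR status = 'cancelled' → 2
order_id=49: amount >= 547 OR status = 'returned' → 3
order_id=50: amount >= 459 → 25
order_id=51: amount >= 54 OR status = 'cancelled' → 10
order_id=52: amount >= 54 OR status = 'cancelled' → 8
order_id=53: amount >= 54 OR status = 'cancelled' → 6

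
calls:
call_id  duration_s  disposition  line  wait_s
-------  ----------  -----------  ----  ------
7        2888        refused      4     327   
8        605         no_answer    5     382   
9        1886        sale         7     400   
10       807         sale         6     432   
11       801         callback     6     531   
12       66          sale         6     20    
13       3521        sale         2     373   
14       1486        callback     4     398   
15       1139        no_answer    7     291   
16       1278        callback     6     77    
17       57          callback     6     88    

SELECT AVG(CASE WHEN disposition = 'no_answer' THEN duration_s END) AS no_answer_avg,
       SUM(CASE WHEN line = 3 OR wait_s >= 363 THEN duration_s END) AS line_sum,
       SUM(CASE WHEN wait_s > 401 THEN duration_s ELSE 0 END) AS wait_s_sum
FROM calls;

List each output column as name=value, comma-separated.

no_answer_avg=872, line_sum=9106, wait_s_sum=1608

[no_answer_avg: disposition = 'no_answer']
call_id=7: ✗
call_id=8: ✓ → 605
call_id=9: ✗
call_id=10: ✗
call_id=11: ✗
call_id=12: ✗
call_id=13: ✗
call_id=14: ✗
call_id=15: ✓ → 1139
call_id=16: ✗
call_id=17: ✗
no_answer_avg = (605 + 1139) / 2 = 872
—
[line_sum: line = 3 OR wait_s >= 363]
call_id=7: ✗
call_id=8: ✓ → 605
call_id=9: ✓ → 1886
call_id=10: ✓ → 807
call_id=11: ✓ → 801
call_id=12: ✗
call_id=13: ✓ → 3521
call_id=14: ✓ → 1486
call_id=15: ✗
call_id=16: ✗
call_id=17: ✗
line_sum = 605 + 1886 + 807 + 801 + 3521 + 1486 = 9106
—
[wait_s_sum: wait_s > 401]
call_id=7: ✗
call_id=8: ✗
call_id=9: ✗
call_id=10: ✓ → 807
call_id=11: ✓ → 801
call_id=12: ✗
call_id=13: ✗
call_id=14: ✗
call_id=15: ✗
call_id=16: ✗
call_id=17: ✗
wait_s_sum = 807 + 801 = 1608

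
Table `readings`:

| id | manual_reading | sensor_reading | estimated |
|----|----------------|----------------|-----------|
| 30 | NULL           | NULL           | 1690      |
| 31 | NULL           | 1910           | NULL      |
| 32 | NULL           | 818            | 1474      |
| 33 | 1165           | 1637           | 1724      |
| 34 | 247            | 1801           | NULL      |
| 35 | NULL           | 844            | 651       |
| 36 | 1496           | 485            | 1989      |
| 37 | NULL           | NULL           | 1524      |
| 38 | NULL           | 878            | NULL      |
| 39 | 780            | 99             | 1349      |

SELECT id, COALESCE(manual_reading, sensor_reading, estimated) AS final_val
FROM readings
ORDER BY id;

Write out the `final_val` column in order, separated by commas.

1690, 1910, 818, 1165, 247, 844, 1496, 1524, 878, 780

id=30: manual_reading=NULL, sensor_reading=NULL, estimated=1690 → 1690
id=31: manual_reading=NULL, sensor_reading=1910 → 1910
id=32: manual_reading=NULL, sensor_reading=818 → 818
id=33: manual_reading=1165 → 1165
id=34: manual_reading=247 → 247
id=35: manual_reading=NULL, sensor_reading=844 → 844
id=36: manual_reading=1496 → 1496
id=37: manual_reading=NULL, sensor_reading=NULL, estimated=1524 → 1524
id=38: manual_reading=NULL, sensor_reading=878 → 878
id=39: manual_reading=780 → 780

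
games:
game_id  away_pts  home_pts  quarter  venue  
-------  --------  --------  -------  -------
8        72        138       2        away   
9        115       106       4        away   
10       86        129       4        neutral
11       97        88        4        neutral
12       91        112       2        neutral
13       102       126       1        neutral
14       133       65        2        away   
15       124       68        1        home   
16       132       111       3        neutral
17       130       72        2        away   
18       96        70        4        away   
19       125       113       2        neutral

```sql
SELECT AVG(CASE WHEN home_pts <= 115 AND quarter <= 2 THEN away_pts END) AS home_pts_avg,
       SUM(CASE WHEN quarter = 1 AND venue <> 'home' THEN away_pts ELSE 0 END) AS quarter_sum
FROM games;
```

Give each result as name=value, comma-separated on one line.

[home_pts_avg: home_pts <= 115 AND quarter <= 2]
game_id=8: ✗
game_id=9: ✗
game_id=10: ✗
game_id=11: ✗
game_id=12: ✓ → 91
game_id=13: ✗
game_id=14: ✓ → 133
game_id=15: ✓ → 124
game_id=16: ✗
game_id=17: ✓ → 130
game_id=18: ✗
game_id=19: ✓ → 125
home_pts_avg = (91 + 133 + 124 + 130 + 125) / 5 = 120.6
—
[quarter_sum: quarter = 1 AND venue <> 'home']
game_id=8: ✗
game_id=9: ✗
game_id=10: ✗
game_id=11: ✗
game_id=12: ✗
game_id=13: ✓ → 102
game_id=14: ✗
game_id=15: ✗
game_id=16: ✗
game_id=17: ✗
game_id=18: ✗
game_id=19: ✗
quarter_sum = 102

home_pts_avg=120.6, quarter_sum=102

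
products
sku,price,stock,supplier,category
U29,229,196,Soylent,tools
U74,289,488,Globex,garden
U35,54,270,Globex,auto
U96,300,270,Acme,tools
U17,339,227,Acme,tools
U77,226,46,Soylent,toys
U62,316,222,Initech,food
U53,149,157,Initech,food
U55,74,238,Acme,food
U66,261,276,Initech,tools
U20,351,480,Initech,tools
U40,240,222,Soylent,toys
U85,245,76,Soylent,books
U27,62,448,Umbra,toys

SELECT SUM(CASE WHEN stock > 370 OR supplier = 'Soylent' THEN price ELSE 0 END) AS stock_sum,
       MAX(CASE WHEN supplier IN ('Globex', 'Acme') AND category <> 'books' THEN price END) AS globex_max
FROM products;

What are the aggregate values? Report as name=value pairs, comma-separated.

[stock_sum: stock > 370 OR supplier = 'Soylent']
sku=U29: ✓ → 229
sku=U74: ✓ → 289
sku=U35: ✗
sku=U96: ✗
sku=U17: ✗
sku=U77: ✓ → 226
sku=U62: ✗
sku=U53: ✗
sku=U55: ✗
sku=U66: ✗
sku=U20: ✓ → 351
sku=U40: ✓ → 240
sku=U85: ✓ → 245
sku=U27: ✓ → 62
stock_sum = 229 + 289 + 226 + 351 + 240 + 245 + 62 = 1642
—
[globex_max: supplier IN ('Globex', 'Acme') AND category <> 'books']
sku=U29: ✗
sku=U74: ✓ → 289
sku=U35: ✓ → 54
sku=U96: ✓ → 300
sku=U17: ✓ → 339
sku=U77: ✗
sku=U62: ✗
sku=U53: ✗
sku=U55: ✓ → 74
sku=U66: ✗
sku=U20: ✗
sku=U40: ✗
sku=U85: ✗
sku=U27: ✗
globex_max = MAX(289, 54, 300, 339, 74) = 339

stock_sum=1642, globex_max=339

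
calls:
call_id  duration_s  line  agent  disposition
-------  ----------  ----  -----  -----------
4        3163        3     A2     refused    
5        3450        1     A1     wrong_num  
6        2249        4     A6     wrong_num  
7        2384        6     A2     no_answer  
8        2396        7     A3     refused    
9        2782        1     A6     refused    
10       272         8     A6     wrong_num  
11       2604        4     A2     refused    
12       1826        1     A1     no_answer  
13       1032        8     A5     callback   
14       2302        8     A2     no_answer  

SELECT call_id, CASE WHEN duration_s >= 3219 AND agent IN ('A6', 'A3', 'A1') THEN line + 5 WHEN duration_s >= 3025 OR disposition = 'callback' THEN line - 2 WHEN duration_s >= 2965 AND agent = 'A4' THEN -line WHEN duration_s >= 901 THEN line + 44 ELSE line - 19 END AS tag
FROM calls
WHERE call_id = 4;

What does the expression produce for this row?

call_id = 4: duration_s=3163, line=3, agent=A2, disposition=refused.
duration_s >= 3219 AND agent IN ('A6', 'A3', 'A1') → false
duration_s >= 3025 OR disposition = 'callback' → true → 1

1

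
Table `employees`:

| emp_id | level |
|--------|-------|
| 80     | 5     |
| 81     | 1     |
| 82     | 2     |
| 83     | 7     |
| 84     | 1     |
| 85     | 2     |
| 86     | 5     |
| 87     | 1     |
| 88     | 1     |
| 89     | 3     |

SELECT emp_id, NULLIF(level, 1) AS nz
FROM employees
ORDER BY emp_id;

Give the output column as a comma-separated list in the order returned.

emp_id=80: level=5 vs 1: differ → 5
emp_id=81: level=1 vs 1: equal → NULL
emp_id=82: level=2 vs 1: differ → 2
emp_id=83: level=7 vs 1: differ → 7
emp_id=84: level=1 vs 1: equal → NULL
emp_id=85: level=2 vs 1: differ → 2
emp_id=86: level=5 vs 1: differ → 5
emp_id=87: level=1 vs 1: equal → NULL
emp_id=88: level=1 vs 1: equal → NULL
emp_id=89: level=3 vs 1: differ → 3

5, NULL, 2, 7, NULL, 2, 5, NULL, NULL, 3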